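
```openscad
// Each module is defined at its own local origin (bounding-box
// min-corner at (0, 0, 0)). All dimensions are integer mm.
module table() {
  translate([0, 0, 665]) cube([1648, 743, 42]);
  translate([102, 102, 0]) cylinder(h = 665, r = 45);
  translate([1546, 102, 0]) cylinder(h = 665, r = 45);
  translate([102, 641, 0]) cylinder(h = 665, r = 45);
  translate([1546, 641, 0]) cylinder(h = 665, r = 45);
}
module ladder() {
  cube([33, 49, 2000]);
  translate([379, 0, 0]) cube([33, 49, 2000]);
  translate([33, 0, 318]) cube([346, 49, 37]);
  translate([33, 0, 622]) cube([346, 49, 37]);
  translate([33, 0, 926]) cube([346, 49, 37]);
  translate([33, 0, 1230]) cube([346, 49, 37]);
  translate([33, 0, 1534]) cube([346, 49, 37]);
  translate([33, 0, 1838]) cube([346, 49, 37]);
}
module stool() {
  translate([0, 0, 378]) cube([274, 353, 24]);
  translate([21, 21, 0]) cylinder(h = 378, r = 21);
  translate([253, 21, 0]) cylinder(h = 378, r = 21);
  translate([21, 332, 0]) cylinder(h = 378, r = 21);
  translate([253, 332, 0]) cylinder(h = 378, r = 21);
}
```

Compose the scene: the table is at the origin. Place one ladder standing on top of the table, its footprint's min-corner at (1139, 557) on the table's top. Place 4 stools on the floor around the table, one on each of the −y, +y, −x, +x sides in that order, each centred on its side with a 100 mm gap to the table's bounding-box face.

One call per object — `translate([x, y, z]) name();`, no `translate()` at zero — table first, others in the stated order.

table();
translate([1139, 557, 707]) ladder();
translate([687, -453, 0]) stool();
translate([687, 843, 0]) stool();
translate([-374, 195, 0]) stool();
translate([1748, 195, 0]) stool();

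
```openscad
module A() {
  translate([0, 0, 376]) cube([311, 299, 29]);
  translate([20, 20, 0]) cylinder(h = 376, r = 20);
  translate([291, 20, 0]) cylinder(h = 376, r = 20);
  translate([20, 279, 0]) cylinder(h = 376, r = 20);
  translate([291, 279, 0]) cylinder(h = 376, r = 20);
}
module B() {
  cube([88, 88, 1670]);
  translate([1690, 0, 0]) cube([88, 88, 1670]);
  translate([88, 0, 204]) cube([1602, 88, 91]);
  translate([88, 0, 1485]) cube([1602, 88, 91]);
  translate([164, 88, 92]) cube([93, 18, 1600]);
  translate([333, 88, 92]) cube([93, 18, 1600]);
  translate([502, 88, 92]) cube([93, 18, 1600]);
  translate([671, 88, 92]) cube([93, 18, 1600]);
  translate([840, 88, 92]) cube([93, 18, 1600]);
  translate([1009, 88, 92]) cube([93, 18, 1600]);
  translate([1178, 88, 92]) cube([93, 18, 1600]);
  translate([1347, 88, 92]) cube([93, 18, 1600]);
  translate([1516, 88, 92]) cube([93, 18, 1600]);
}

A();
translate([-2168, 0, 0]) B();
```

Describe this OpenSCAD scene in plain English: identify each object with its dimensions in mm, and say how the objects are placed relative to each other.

A is a four-legged stool. The seat is 311×299 mm, 29 mm thick, top at z = 405 mm. It stands on four round legs, each 40 mm in diameter, from z = 0 to the seat underside, each leg's axis is inset half a diameter from the nearest pair of seat edges (so the leg's bounding box is flush with the corner).

B is a fence section. Two 88×88 mm posts, 1670 mm tall, stand on the floor with a clear span of 1602 mm between their inner faces. Two horizontal rails of 88×91 mm section span the gap between the posts with their undersides at z = 204 mm and z = 1485 mm, flush with the posts' −y face. 9 pickets, each 93 mm wide, 18 mm thick and 1600 mm tall, are fixed to the +y face of the rails with their bottoms at z = 92 mm, evenly spaced across the span with equal gaps (rounded down to the nearest mm) at the −x end and between each pair — any rounding remainder accumulates at the +x end.

The fence section is on the floor beside the stool on its −x side.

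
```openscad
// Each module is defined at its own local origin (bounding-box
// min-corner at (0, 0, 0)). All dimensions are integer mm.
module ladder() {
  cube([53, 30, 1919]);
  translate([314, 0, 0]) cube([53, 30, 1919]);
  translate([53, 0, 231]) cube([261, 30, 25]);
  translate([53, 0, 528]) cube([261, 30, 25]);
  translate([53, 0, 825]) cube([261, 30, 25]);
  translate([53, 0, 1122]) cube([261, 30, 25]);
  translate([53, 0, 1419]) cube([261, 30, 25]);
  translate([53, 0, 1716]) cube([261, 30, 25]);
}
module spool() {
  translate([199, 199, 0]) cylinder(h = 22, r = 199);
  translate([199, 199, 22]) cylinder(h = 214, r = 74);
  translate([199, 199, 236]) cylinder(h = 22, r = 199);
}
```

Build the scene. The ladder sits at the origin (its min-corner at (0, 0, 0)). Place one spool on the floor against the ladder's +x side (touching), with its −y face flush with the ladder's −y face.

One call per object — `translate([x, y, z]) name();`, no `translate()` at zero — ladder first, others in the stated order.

ladder();
translate([367, 0, 0]) spool();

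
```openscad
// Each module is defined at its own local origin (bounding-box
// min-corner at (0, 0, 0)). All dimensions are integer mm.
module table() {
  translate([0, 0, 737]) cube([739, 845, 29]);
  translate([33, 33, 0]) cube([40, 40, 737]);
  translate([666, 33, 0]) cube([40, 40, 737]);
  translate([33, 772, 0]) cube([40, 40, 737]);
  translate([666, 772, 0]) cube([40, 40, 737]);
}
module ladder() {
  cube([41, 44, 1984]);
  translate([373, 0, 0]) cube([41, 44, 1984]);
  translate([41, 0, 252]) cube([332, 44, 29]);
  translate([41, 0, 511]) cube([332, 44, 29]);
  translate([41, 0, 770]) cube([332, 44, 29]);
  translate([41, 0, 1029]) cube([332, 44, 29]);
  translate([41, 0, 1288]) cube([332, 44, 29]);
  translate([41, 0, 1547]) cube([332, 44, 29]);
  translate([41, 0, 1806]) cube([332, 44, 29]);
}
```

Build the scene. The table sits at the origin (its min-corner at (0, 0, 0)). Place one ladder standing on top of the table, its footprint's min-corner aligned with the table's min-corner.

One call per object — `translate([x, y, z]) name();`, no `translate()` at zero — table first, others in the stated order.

table();
translate([0, 0, 766]) ladder();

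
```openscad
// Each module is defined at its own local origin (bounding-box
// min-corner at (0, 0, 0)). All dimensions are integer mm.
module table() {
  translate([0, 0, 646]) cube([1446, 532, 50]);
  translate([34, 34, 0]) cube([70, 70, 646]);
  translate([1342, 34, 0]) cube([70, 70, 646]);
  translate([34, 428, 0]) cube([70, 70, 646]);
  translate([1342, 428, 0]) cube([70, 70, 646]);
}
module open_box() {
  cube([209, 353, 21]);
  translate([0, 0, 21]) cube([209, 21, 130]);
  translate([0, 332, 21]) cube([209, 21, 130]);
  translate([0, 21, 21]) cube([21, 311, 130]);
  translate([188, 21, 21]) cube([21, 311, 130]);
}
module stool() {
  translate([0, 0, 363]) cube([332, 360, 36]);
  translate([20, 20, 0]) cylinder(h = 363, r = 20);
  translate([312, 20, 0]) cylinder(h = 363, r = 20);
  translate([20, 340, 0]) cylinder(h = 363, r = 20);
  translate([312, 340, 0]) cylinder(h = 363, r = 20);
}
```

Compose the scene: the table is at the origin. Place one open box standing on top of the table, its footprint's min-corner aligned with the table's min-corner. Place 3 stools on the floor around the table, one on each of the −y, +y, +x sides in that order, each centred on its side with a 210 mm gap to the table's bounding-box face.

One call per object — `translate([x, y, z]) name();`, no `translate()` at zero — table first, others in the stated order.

table();
translate([0, 0, 696]) open_box();
translate([557, -570, 0]) stool();
translate([557, 742, 0]) stool();
translate([1656, 86, 0]) stool();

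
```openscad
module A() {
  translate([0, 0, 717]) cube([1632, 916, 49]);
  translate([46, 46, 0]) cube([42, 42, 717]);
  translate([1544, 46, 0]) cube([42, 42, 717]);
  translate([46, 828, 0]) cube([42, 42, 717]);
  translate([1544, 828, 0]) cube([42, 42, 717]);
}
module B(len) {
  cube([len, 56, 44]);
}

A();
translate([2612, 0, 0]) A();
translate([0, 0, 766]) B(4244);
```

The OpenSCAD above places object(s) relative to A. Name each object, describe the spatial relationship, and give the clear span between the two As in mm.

A is a table. B is a beam. A beam spans the tops of two tables. The clear span between the two tables is 980 mm.

Second table starts at x = 2612; first ends at x = 1632; clear span = 2612 − 1632 = 980 mm.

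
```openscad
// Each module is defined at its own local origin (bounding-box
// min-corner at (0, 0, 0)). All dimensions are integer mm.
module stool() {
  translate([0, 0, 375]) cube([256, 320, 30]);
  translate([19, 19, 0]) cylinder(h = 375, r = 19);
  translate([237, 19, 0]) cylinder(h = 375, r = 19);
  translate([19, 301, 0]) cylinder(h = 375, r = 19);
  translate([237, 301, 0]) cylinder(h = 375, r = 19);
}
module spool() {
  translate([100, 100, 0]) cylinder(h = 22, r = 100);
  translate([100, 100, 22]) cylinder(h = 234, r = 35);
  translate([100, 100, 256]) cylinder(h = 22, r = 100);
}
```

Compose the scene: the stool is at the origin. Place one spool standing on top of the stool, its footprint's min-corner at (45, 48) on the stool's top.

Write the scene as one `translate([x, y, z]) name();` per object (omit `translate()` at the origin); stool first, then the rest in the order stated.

stool();
translate([45, 48, 405]) spool();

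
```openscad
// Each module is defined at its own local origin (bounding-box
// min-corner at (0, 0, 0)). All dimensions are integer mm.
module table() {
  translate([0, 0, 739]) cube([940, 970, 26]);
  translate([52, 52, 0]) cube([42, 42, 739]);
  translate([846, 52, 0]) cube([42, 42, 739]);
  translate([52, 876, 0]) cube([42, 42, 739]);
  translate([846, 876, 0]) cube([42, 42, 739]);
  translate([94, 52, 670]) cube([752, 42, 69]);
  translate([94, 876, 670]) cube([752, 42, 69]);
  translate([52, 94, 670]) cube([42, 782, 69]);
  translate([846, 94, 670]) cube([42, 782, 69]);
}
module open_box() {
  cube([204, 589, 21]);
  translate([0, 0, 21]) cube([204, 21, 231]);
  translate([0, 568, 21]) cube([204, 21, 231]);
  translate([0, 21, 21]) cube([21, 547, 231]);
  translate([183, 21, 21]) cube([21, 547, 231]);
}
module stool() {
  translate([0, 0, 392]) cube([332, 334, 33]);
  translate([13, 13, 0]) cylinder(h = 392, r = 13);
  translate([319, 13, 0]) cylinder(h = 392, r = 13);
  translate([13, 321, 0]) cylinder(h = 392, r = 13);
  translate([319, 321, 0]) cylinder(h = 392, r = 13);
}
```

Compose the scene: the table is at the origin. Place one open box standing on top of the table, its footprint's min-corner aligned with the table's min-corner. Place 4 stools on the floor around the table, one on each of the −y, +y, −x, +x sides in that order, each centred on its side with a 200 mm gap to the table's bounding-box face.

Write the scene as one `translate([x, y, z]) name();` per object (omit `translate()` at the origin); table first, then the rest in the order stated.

table();
translate([0, 0, 765]) open_box();
translate([304, -534, 0]) stool();
translate([304, 1170, 0]) stool();
translate([-532, 318, 0]) stool();
translate([1140, 318, 0]) stool();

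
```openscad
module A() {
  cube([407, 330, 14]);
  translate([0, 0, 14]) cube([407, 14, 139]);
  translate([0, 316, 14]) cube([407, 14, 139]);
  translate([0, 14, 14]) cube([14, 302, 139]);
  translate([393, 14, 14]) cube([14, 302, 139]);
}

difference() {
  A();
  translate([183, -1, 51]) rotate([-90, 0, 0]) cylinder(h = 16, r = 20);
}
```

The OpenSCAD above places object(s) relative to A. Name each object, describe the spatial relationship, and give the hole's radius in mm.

A is an open box. The open box has a circular hole through its front wall. The hole's radius is 20 mm.

The subtracted cylinder has r = 20 mm.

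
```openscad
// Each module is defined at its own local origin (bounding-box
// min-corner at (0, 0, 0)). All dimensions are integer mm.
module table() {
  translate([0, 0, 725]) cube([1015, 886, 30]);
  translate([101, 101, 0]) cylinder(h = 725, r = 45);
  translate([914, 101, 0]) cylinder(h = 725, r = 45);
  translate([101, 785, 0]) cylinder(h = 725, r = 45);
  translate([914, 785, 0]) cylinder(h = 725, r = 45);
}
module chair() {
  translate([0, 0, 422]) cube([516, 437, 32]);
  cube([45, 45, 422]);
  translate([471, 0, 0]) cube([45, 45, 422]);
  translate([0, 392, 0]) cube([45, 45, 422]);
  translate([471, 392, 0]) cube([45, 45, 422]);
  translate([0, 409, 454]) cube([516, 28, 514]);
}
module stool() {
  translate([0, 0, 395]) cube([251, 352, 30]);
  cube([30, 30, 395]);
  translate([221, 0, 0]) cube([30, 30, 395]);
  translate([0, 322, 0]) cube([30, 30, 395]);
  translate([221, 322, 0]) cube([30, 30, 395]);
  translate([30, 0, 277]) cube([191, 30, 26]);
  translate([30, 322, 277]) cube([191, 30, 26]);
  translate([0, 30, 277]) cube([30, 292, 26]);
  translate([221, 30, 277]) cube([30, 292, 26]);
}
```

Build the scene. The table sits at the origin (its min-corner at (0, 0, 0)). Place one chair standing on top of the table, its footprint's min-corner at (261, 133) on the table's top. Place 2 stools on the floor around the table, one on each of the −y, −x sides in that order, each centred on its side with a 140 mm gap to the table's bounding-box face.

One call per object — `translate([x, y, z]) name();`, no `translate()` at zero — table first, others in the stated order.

table();
translate([261, 133, 755]) chair();
translate([382, -492, 0]) stool();
translate([-391, 267, 0]) stool();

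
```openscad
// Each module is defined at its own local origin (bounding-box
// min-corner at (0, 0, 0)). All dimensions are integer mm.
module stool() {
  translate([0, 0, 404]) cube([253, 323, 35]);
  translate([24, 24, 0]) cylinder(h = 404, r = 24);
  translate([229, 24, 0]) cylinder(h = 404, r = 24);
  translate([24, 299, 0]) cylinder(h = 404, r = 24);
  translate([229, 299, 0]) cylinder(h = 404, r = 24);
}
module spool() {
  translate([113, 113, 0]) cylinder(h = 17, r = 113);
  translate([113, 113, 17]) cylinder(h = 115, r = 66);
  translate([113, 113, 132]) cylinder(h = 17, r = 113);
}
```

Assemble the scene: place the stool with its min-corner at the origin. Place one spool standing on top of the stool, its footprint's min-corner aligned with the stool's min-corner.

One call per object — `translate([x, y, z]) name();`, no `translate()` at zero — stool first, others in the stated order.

stool();
translate([0, 0, 439]) spool();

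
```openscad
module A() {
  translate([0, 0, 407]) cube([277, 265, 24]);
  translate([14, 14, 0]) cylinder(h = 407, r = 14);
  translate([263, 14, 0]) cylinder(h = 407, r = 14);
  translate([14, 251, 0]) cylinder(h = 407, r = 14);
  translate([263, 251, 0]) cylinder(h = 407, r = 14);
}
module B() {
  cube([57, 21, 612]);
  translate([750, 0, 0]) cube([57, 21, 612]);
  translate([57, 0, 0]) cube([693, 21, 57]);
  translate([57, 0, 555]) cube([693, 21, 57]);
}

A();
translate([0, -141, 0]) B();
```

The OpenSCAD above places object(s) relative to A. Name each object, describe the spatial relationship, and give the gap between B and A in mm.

A is a stool. B is a picture frame. The picture frame is on the floor beside the stool on its −y side. The gap between the picture frame and the stool is 120 mm.

The picture frame's nearest face is 120 mm from the stool's −y face.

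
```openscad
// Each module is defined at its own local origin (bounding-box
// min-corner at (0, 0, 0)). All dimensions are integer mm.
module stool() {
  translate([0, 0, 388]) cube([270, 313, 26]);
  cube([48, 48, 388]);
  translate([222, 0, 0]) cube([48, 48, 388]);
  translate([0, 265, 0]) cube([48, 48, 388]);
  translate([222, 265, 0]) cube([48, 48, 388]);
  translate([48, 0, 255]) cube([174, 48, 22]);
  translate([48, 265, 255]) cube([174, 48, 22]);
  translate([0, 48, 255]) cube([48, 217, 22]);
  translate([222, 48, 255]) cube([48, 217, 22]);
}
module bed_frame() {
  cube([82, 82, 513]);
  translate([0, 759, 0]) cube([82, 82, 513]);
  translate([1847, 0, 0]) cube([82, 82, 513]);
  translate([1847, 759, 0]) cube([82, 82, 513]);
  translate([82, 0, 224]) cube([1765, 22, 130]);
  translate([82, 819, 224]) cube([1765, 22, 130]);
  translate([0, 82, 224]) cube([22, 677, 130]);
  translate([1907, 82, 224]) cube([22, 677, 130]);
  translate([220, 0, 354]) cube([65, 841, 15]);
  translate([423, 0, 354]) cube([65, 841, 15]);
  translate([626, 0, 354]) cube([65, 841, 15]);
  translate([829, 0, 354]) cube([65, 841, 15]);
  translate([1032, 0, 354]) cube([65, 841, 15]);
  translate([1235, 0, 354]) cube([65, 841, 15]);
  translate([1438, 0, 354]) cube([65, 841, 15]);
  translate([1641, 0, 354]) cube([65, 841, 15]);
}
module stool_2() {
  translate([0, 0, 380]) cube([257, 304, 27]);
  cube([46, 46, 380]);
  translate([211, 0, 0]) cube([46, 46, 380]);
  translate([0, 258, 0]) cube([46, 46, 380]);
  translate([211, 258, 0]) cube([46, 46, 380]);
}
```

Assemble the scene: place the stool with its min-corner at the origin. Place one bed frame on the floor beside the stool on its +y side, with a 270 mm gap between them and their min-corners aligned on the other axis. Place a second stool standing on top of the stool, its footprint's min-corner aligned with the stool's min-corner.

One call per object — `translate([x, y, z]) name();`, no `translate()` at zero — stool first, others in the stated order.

stool();
translate([0, 583, 0]) bed_frame();
translate([0, 0, 414]) stool_2();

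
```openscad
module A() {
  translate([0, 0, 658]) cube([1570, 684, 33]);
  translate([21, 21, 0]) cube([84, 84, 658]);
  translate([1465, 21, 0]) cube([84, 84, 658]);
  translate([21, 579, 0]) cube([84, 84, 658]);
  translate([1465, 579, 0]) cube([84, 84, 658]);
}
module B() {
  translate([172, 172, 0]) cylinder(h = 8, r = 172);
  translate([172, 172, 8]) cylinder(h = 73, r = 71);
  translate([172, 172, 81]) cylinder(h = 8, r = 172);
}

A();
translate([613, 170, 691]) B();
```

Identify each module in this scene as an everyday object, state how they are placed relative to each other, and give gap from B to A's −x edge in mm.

The spool's min-x is at 613; the table's min-x is 0; gap = 613 mm.

A is a table. B is a spool. The spool is on top of the table, centred. The gap from the spool to the table's −x edge is 613 mm.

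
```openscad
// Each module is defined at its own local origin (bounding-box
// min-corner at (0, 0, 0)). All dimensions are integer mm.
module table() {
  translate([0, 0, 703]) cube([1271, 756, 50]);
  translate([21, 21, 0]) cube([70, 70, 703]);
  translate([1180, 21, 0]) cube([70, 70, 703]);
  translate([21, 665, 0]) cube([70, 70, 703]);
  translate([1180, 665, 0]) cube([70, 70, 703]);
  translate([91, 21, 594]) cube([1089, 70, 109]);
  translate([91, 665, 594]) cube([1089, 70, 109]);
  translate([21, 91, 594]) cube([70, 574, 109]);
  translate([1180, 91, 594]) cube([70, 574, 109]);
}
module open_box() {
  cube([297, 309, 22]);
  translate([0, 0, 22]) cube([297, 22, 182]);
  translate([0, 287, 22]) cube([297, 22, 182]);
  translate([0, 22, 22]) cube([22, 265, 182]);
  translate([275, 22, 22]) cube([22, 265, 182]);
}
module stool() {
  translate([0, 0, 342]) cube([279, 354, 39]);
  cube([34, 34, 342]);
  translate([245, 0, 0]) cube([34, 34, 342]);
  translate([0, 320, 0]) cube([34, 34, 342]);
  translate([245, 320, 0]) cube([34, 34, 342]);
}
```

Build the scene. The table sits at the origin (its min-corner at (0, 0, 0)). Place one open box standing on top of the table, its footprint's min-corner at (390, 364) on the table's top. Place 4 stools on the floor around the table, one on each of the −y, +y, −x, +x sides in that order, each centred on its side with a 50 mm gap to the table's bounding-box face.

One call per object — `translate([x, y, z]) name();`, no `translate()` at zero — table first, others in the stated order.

table();
translate([390, 364, 753]) open_box();
translate([496, -404, 0]) stool();
translate([496, 806, 0]) stool();
translate([-329, 201, 0]) stool();
translate([1321, 201, 0]) stool();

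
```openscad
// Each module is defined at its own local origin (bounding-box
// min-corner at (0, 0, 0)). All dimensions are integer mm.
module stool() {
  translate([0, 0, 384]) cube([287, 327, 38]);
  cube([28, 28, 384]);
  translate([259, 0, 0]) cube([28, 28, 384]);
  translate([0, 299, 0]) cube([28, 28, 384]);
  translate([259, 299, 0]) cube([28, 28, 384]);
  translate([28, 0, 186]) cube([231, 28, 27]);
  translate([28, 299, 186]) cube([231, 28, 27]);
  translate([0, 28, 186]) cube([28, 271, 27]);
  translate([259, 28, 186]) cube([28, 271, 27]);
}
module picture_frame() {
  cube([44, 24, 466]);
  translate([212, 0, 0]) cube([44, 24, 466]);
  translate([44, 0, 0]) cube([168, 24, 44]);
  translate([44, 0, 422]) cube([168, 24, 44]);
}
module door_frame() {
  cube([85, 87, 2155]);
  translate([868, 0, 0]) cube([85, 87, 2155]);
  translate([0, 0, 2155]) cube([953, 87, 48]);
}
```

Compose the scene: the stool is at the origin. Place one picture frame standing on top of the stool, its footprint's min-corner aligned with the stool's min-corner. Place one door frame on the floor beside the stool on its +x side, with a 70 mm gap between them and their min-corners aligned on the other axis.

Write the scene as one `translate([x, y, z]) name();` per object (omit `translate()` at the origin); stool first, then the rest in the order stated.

stool();
translate([0, 0, 422]) picture_frame();
translate([357, 0, 0]) door_frame();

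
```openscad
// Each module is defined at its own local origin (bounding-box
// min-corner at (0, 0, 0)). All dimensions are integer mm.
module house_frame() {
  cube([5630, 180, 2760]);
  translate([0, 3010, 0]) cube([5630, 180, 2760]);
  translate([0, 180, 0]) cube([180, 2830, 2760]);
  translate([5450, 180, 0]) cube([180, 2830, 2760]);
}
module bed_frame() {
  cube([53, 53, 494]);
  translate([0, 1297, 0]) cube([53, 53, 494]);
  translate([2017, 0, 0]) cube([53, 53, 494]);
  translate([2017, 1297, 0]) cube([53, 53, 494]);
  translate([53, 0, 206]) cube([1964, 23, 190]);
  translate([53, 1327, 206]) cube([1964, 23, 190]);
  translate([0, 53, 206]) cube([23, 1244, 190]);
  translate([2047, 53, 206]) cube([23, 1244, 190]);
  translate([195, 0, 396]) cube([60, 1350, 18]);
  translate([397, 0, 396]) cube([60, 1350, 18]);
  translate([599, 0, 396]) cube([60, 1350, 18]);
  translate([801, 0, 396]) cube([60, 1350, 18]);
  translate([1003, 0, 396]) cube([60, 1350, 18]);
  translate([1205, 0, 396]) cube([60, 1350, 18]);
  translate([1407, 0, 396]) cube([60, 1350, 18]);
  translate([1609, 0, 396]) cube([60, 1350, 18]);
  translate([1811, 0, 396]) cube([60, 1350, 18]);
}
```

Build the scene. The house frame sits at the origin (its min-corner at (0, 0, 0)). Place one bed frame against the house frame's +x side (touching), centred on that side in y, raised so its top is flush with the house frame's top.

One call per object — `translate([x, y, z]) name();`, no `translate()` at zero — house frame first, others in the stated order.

house_frame();
translate([5630, 920, 2266]) bed_frame();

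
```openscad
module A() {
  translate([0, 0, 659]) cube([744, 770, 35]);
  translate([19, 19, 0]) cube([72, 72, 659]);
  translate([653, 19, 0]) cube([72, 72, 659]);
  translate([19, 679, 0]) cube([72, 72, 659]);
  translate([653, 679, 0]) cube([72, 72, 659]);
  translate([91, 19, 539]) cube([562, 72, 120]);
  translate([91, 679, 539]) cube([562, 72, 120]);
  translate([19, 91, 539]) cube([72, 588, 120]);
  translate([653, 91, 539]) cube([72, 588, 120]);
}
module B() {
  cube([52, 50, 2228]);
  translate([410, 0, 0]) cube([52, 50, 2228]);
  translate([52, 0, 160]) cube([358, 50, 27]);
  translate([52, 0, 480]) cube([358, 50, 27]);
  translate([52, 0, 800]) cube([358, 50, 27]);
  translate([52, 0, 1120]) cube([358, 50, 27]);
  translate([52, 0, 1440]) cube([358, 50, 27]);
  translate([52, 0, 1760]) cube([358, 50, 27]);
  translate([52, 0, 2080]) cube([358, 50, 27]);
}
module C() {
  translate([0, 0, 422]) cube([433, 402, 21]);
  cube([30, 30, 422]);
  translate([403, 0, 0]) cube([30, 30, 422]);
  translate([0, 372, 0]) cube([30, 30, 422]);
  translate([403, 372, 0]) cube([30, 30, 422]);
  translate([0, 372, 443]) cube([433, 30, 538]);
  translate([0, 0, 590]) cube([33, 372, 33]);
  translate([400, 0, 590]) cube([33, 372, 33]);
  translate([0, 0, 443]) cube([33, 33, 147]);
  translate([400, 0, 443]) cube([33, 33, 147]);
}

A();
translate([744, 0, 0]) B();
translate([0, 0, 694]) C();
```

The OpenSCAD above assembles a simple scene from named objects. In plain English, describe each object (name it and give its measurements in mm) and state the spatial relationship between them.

A is a rectangular dining table. The top is 744×770×35 mm with its upper surface at z = 694 mm. It stands on four 72×72 mm square legs, each inset 19 mm from the nearest pair of top edges, running from the floor to the underside of the top. Four apron rails, 72 mm thick and 120 mm tall, run between adjacent legs with their top edges flush with the underside of the top and their outer faces flush with the legs' outer faces.

B is a straight ladder. Two 52×50 mm vertical rails, 2228 mm tall, stand 462 mm apart (outside-to-outside) with their front faces coplanar on the −y side. 7 rungs, each 50 mm deep and 27 mm tall, span between the inner faces of the rails, front faces flush with the rails. The lowest rung's underside is at z = 160 mm and rungs are spaced 320 mm apart (underside to underside).

C is a chair: 433×402 mm seat, 21 mm thick, top at z = 443 mm, on four 30 mm square corner legs flush with the seat edges. A 30 mm thick backrest slab spans the full seat width, extending 538 mm above the seat top, its back face flush with the seat's +y edge. Two armrests of 33×33 mm section run along each side from the seat's front edge to the front of the backrest, top faces 180 mm above the seat top and outer faces flush with the seat's x-edges; a 33×33 mm post under the front of each armrest stands on the seat at the front corner.

The ladder is against the table's +x side, with their −y faces flush. The chair is on top of the table.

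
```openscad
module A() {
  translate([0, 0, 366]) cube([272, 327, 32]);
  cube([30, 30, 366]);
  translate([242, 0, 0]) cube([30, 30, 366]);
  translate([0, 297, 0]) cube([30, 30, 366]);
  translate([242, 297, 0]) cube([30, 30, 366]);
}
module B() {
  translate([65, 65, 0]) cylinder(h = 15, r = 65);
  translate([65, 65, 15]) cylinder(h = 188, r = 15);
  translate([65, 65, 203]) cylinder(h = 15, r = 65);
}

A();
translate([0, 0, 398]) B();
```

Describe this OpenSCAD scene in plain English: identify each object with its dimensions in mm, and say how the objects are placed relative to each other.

A is a four-legged stool. The seat is 272×327 mm, 32 mm thick, top at z = 398 mm. It stands on four square legs, each 30×30 mm in cross-section, from z = 0 to the seat underside, each flush with a corner of the seat.

B is a spool: two coaxial disc flanges of radius 65 mm and thickness 15 mm, joined by a core cylinder of radius 15 mm and height 188 mm. The lower flange rests on z = 0 and the three cylinders share a vertical axis.

The spool is on top of the stool.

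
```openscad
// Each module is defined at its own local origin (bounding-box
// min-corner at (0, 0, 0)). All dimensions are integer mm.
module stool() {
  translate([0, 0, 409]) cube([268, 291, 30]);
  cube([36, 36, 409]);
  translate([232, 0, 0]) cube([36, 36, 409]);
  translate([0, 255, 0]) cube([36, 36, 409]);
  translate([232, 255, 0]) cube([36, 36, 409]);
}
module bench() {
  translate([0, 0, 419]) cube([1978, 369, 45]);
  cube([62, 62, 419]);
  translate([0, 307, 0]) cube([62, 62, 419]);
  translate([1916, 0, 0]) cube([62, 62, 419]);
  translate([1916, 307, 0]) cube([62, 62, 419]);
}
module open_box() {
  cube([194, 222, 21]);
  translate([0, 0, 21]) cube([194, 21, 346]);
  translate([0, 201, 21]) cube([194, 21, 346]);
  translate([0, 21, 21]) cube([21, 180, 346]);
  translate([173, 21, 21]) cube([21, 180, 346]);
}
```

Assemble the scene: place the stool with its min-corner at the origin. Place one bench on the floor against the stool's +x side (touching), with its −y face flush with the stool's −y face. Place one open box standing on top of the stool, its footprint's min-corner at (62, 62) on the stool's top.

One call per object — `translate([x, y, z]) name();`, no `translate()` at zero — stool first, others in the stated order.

stool();
translate([268, 0, 0]) bench();
translate([62, 62, 439]) open_box();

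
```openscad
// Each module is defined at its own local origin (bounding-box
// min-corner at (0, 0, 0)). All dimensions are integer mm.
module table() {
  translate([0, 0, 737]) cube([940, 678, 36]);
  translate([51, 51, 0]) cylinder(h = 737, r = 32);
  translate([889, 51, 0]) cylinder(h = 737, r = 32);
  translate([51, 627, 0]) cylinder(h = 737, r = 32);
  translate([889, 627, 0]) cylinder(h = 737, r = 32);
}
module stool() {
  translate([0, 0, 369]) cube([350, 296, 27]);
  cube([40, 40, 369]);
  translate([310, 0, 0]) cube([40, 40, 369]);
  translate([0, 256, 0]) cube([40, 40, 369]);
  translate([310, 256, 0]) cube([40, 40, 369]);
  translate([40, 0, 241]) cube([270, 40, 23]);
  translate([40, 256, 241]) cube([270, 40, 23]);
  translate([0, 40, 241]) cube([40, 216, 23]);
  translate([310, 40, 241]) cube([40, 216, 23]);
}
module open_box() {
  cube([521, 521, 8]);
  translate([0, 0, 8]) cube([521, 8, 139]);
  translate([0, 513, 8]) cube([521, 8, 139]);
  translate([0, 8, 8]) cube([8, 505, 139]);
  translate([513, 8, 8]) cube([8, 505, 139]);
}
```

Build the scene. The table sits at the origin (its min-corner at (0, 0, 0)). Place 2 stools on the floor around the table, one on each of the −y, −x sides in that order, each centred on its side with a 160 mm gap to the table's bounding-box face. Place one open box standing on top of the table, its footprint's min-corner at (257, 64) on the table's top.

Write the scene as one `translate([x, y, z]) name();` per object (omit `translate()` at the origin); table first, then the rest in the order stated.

table();
translate([295, -456, 0]) stool();
translate([-510, 191, 0]) stool();
translate([257, 64, 773]) open_box();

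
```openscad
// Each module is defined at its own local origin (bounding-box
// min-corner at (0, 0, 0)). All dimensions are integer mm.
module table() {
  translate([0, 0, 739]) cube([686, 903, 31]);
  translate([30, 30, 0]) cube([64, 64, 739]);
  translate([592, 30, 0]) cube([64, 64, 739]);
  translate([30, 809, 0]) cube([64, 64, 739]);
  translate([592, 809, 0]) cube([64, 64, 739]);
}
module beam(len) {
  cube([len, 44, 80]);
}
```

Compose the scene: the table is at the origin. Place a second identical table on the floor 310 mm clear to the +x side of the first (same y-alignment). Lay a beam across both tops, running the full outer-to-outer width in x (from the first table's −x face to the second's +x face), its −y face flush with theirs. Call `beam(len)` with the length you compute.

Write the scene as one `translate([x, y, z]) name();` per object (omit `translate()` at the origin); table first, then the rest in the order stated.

table();
translate([996, 0, 0]) table();
translate([0, 0, 770]) beam(1682);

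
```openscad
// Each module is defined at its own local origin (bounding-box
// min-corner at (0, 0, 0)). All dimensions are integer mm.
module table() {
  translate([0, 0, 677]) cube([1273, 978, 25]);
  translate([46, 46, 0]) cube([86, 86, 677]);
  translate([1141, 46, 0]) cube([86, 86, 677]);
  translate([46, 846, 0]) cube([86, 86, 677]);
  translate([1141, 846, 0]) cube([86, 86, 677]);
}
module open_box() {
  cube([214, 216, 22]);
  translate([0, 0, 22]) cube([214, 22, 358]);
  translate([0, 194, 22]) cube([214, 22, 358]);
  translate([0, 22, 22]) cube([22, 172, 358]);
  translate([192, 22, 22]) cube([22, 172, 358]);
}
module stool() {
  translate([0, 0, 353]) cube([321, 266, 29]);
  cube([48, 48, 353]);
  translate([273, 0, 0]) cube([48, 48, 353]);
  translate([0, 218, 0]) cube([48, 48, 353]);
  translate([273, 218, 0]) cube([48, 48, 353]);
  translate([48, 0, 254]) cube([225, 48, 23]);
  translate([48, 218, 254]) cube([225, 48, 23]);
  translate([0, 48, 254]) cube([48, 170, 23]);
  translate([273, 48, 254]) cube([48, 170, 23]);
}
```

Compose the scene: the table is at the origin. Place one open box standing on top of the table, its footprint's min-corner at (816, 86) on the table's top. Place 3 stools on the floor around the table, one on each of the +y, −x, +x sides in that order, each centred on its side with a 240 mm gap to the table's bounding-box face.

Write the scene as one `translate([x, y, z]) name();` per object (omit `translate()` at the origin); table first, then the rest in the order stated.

table();
translate([816, 86, 702]) open_box();
translate([476, 1218, 0]) stool();
translate([-561, 356, 0]) stool();
translate([1513, 356, 0]) stool();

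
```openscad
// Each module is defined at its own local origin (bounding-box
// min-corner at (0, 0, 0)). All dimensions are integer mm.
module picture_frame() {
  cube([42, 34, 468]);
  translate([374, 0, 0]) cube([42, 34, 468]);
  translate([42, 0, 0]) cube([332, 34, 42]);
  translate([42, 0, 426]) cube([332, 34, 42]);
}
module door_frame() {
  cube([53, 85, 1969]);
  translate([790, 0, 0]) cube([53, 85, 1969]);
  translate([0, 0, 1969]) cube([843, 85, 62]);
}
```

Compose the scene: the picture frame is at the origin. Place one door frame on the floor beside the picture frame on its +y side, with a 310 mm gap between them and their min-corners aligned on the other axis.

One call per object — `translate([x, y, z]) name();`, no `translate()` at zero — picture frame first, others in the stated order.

picture_frame();
translate([0, 344, 0]) door_frame();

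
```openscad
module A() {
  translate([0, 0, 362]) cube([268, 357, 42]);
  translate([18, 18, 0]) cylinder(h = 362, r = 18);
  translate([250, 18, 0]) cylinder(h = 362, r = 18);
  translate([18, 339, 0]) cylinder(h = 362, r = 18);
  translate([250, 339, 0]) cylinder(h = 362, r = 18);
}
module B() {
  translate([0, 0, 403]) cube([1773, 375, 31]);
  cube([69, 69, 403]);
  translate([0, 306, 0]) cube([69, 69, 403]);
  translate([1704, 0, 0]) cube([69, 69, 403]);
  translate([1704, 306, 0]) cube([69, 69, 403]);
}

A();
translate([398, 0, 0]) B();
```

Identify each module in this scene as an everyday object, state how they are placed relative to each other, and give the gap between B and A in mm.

A is a stool. B is a bench. The bench is on the floor beside the stool on its +x side. The gap between the bench and the stool is 130 mm.

The bench's nearest face is 130 mm from the stool's +x face.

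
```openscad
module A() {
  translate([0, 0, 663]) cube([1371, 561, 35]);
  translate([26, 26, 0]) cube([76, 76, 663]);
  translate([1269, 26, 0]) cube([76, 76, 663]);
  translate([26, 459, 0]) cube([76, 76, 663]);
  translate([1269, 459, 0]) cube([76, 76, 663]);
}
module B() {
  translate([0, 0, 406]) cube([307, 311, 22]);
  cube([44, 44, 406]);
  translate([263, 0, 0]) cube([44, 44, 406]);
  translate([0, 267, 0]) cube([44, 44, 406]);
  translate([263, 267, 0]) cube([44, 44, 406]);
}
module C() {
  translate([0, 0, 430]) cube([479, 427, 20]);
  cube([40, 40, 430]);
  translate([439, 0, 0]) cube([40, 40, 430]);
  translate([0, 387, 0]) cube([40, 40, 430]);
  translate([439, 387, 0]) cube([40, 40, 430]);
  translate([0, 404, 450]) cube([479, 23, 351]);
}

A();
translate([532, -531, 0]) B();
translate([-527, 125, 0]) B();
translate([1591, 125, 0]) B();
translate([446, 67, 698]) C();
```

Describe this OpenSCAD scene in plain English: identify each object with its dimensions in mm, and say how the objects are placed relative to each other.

A is a table with a 1371×561 mm rectangular top, 35 mm thick, top surface at z = 698 mm, supported by four 76×76 mm square legs, each inset 26 mm from the nearest pair of top edges, running from the floor.

B is a four-legged stool. The seat is 307×311 mm, 22 mm thick, top at z = 428 mm. It stands on four square legs, each 44×44 mm in cross-section, from z = 0 to the seat underside, each flush with a corner of the seat.

C is a chair. The seat is a 479×427×20 mm slab with its top at z = 450 mm, on four 40×40 mm corner legs (flush with the seat edges, standing on z = 0). A flat backrest 23 mm thick, 351 mm tall, spans the full seat width and rises from the seat top along its +y edge, rear face flush with the rear of the seat.

Three stools sit around the table at the −y, −x, +x sides. The chair is on top of the table, centred.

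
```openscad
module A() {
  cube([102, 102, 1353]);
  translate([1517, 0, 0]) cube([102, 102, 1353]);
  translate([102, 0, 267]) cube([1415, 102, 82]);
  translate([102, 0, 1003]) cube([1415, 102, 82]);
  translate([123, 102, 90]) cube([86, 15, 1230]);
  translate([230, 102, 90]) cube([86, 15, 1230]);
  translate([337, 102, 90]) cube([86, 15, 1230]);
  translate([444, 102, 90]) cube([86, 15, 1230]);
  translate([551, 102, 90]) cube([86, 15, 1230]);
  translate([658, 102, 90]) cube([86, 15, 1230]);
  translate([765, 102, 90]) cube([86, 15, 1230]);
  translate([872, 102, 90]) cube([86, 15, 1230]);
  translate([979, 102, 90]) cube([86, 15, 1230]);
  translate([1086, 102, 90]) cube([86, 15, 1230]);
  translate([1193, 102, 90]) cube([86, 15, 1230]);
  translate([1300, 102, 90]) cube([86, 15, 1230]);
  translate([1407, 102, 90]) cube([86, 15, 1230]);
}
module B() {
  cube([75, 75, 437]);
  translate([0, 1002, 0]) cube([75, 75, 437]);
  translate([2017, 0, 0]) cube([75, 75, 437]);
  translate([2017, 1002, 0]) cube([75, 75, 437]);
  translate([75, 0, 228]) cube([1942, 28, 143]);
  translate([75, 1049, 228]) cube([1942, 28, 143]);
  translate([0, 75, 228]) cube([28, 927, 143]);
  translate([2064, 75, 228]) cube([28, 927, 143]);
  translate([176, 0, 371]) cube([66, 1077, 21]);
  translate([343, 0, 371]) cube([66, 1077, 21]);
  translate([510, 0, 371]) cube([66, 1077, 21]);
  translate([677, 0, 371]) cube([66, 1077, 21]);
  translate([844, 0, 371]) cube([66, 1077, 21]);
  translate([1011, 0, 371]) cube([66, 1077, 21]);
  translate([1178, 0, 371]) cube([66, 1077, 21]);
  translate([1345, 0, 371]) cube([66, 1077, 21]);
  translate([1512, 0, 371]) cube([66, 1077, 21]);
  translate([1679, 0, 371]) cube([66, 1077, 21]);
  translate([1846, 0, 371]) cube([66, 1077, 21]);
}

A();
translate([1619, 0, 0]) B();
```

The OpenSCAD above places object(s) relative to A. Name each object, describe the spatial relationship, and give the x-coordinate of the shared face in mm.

A is a fence section. B is a bed frame. The bed frame is against the fence section's +x side, with their −y faces flush. The x-coordinate of the shared face is 1619 mm.

The fence section's +x face and the bed frame's −x face are both at x = 1619 mm.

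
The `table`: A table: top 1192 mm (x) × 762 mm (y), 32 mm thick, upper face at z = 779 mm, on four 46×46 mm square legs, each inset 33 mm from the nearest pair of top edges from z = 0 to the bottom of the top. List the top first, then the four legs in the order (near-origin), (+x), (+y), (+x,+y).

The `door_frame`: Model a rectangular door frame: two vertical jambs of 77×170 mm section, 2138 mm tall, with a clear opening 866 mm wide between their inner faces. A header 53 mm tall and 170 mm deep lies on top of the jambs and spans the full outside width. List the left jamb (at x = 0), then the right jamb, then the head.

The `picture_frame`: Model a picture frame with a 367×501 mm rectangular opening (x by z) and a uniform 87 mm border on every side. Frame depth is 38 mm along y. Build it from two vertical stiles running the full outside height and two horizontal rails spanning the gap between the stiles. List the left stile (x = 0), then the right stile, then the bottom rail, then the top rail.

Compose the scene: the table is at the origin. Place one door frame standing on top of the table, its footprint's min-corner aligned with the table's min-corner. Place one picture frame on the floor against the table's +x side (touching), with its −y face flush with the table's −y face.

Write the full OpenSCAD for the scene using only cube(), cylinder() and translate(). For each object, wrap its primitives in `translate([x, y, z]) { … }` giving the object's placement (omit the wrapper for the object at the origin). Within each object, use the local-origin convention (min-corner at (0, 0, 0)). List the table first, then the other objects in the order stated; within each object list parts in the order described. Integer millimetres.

translate([0, 0, 747]) cube([1192, 762, 32]);
translate([33, 33, 0]) cube([46, 46, 747]);
translate([1113, 33, 0]) cube([46, 46, 747]);
translate([33, 683, 0]) cube([46, 46, 747]);
translate([1113, 683, 0]) cube([46, 46, 747]);
translate([0, 0, 779]) {
  cube([77, 170, 2138]);
  translate([943, 0, 0]) cube([77, 170, 2138]);
  translate([0, 0, 2138]) cube([1020, 170, 53]);
}
translate([1192, 0, 0]) {
  cube([87, 38, 675]);
  translate([454, 0, 0]) cube([87, 38, 675]);
  translate([87, 0, 0]) cube([367, 38, 87]);
  translate([87, 0, 588]) cube([367, 38, 87]);
}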